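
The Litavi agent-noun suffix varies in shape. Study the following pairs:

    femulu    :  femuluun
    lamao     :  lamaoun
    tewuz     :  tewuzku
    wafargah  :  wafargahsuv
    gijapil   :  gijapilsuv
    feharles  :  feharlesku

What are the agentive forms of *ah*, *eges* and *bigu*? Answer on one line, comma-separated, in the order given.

ahsuv, egesku, biguun

The pattern is sibilance of the final sound: -ku when the stem ends in a sibilant (*tewuz*, *feharles*); -suv when the stem ends in a non-sibilant consonant (*wafargah*, *gijapil*); -un when the stem ends in a vowel (*femulu*, *lamao*).
The final sound of *ah* is /h/, which is a non-sibilant consonant, so the suffix is -suv, giving *ahsuv*.
The final sound of *eges* is /s/, which is a sibilant, so the suffix is -ku, giving *egesku*.
*bigu* — final sound /u/ (a vowel) → -un → *biguun*.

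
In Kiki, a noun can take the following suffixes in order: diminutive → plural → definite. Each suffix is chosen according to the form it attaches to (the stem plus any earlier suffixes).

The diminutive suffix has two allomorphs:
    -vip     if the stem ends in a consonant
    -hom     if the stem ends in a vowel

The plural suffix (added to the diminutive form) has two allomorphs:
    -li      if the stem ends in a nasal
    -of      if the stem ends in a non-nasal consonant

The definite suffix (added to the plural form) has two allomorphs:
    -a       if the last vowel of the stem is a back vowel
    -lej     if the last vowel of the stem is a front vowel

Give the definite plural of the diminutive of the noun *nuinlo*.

nuinlohomlilej

*nuinlo*: final sound = /o/, a vowel → -hom → *nuinlohom*.
The diminutive form *nuinlohom* — final consonant /m/ (a nasal) → -li → *nuinlohomli*.
Since the last vowel of the plural form *nuinlohomli* is /i/ (a front vowel), it takes -lej, giving *nuinlohomlilej*.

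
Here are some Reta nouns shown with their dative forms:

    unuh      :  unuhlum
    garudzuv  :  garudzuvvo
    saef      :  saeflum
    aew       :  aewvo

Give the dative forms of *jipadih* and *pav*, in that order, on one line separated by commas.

The alternation tracks the final consonant of the stem — -lum when the stem ends in a voiceless consonant (*unuh*, *saef*); -vo when the stem ends in a voiced consonant (*garudzuv*, *aew*).
Since the final consonant of *jipadih* is /h/ (voiceless), it takes -lum, giving *jipadihlum*.
*pav* — final consonant /v/ (voiced) → -vo → *pavvo*.

jipadihlum, pavvo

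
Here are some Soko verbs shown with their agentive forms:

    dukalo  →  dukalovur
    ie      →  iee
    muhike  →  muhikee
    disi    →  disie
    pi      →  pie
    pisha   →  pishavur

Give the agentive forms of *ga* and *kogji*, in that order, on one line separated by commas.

The suffix is conditioned by the last vowel: -e when the last vowel of the stem is a front vowel (*ie*, *muhike*, *disi*, *pi*); -vur when the last vowel of the stem is a back vowel (*dukalo*, *pisha*).
*ga*: last vowel = /a/, a back vowel → -vur → *gavur*.
The last vowel of *kogji* is /i/, which is a front vowel, so the suffix is -e, giving *kogjie*.

gavur, kogjie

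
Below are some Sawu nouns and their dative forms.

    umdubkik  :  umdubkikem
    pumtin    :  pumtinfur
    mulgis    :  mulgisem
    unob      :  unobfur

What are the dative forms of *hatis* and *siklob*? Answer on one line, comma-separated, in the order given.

hatisem, siklobfur

The suffix is conditioned by the final consonant: -em when the stem ends in a voiceless consonant (*umdubkik*, *mulgis*); -fur when the stem ends in a voiced consonant (*pumtin*, *unob*).
The final consonant of *hatis* is /s/, which is voiceless, so the suffix is -em, giving *hatisem*.
Since the final consonant of *siklob* is /b/ (voiced), it takes -fur, giving *siklobfur*.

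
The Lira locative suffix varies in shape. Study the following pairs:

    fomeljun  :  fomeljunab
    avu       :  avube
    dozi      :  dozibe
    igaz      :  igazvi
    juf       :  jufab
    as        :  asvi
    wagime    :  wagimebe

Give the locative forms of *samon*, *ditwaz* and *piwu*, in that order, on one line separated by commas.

The suffix is conditioned by the final sound: -vi when the stem ends in a sibilant (*igaz*, *as*); -ab when the stem ends in a non-sibilant consonant (*fomeljun*, *juf*); -be when the stem ends in a vowel (*avu*, *dozi*, *wagime*).
*samon* — final sound /n/ (a non-sibilant consonant) → -ab → *samonab*.
*ditwaz*: final sound = /z/, a sibilant → -vi → *ditwazvi*.
*piwu* — final sound /u/ (a vowel) → -be → *piwube*.

samonab, ditwazvi, piwube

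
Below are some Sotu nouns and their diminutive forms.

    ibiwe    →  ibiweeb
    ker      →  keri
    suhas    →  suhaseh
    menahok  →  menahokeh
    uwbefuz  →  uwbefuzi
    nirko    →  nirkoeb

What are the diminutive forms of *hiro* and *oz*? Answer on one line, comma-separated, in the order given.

hiroeb, ozi

The alternation tracks the final sound of the stem — -eh when the stem ends in a voiceless consonant (*suhas*, *menahok*); -i when the stem ends in a voiced consonant (*ker*, *uwbefuz*); -eb when the stem ends in a vowel (*ibiwe*, *nirko*).
The final sound of *hiro* is /o/, which is a vowel, so the suffix is -eb, giving *hiroeb*.
*oz* — final sound /z/ (a voiced consonant) → -i → *ozi*.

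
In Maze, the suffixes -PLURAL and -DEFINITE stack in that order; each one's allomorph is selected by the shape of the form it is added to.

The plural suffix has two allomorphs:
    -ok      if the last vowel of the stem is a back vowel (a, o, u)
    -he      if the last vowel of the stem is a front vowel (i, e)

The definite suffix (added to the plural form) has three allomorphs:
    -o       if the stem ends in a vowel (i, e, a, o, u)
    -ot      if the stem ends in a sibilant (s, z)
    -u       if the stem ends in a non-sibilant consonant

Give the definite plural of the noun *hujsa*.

hujsaoku

*hujsa*: last vowel = /a/, a back vowel → -ok → *hujsaok*.
The plural form *hujsaok*: final sound = /k/, a non-sibilant consonant → -u → *hujsaoku*.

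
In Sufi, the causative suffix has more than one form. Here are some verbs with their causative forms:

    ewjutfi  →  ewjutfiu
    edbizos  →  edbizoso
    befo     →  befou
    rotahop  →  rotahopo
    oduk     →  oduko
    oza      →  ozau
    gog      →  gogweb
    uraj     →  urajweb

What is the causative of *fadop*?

fadopo

The alternation tracks the final sound of the stem — -o when the stem ends in a voiceless consonant (*edbizos*, *rotahop*, *oduk*); -web when the stem ends in a voiced consonant (*gog*, *uraj*); -u when the stem ends in a vowel (*ewjutfi*, *befo*, *oza*).
*fadop* — final sound /p/ (a voiceless consonant) → -o → *fadopo*.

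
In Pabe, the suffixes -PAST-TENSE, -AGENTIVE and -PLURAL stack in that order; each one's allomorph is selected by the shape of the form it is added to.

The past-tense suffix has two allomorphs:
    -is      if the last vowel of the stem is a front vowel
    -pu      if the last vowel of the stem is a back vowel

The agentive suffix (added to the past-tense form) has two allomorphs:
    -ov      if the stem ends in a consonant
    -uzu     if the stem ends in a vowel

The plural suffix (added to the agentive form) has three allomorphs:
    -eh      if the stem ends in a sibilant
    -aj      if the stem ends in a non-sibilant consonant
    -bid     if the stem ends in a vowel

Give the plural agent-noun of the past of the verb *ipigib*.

Since the last vowel of *ipigib* is /i/ (a front vowel), it takes -is, giving *ipigibis*.
Since the final sound of the past-tense form *ipigibis* is /s/ (a consonant), it takes -ov, giving *ipigibisov*.
The agentive form *ipigibisov* — final sound /v/ (a non-sibilant consonant) → -aj → *ipigibisovaj*.

ipigibisovaj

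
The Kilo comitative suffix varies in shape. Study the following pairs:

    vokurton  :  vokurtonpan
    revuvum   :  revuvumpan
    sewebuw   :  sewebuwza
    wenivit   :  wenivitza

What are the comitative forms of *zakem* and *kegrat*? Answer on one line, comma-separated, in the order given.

The suffix is conditioned by the final consonant: -pan when the stem ends in a nasal (*vokurton*, *revuvum*); -za when the stem ends in a non-nasal consonant (*sewebuw*, *wenivit*).
*zakem* — final consonant /m/ (a nasal) → -pan → *zakempan*.
Since the final consonant of *kegrat* is /t/ (non-nasal), it takes -za, giving *kegratza*.

zakempan, kegratza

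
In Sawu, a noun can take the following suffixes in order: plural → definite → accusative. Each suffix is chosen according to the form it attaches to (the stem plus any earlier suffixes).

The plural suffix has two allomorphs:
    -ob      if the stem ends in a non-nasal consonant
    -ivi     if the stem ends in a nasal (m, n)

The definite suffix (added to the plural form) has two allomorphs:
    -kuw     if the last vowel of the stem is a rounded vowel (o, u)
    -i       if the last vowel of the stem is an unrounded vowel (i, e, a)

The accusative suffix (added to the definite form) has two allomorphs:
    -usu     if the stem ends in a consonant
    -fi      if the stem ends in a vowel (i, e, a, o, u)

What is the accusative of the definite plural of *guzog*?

The final consonant of *guzog* is /g/, which is non-nasal, so the plural suffix is -ob, giving *guzogob*.
The last vowel of the plural form *guzogob* is /o/, which is a rounded vowel, so the definite suffix is -kuw, giving *guzogobkuw*.
Since the final sound of the definite form *guzogobkuw* is /w/ (a consonant), it takes -usu, giving *guzogobkuwusu*.

guzogobkuwusu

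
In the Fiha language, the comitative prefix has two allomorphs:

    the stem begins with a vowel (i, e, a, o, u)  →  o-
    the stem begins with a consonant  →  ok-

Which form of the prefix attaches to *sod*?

ok-

*sod*: first sound = /s/, a consonant → ok-.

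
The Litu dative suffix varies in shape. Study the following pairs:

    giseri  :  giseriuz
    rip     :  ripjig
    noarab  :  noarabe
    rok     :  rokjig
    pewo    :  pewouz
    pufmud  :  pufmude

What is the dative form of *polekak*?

The suffix is conditioned by the final sound: -jig when the stem ends in a voiceless consonant (*rip*, *rok*); -e when the stem ends in a voiced consonant (*noarab*, *pufmud*); -uz when the stem ends in a vowel (*giseri*, *pewo*).
Since the final sound of *polekak* is /k/ (a voiceless consonant), it takes -jig, giving *polekakjig*.

polekakjig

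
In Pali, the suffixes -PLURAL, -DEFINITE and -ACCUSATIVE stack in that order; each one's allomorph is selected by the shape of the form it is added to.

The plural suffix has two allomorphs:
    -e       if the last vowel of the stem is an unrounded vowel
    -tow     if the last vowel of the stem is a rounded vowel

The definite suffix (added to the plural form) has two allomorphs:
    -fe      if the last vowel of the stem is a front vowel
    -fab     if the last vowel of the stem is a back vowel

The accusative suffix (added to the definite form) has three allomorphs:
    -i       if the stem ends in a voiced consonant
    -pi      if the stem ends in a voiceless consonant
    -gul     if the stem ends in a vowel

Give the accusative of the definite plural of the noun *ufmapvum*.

ufmapvumtowfabi

*ufmapvum*: last vowel = /u/, a rounded vowel → -tow → *ufmapvumtow*.
Since the last vowel of the plural form *ufmapvumtow* is /o/ (a back vowel), it takes -fab, giving *ufmapvumtowfab*.
Since the final sound of the definite form *ufmapvumtowfab* is /b/ (a voiced consonant), it takes -i, giving *ufmapvumtowfabi*.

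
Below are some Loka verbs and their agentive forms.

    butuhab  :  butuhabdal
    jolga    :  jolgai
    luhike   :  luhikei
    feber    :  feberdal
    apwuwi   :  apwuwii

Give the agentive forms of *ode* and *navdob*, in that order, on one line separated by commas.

odei, navdobdal

Looking at the final sound of each stem: -dal when the stem ends in a consonant (*butuhab*, *feber*); -i when the stem ends in a vowel (*jolga*, *luhike*, *apwuwi*).
*ode*: final sound = /e/, a vowel → -i → *odei*.
Since the final sound of *navdob* is /b/ (a consonant), it takes -dal, giving *navdobdal*.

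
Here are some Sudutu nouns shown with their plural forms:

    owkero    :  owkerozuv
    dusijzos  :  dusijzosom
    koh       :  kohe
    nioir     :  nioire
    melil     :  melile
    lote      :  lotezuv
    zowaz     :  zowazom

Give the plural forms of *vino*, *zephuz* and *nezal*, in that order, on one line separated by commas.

The alternation tracks the final sound of the stem — -om when the stem ends in a sibilant (*dusijzos*, *zowaz*); -e when the stem ends in a non-sibilant consonant (*koh*, *nioir*, *melil*); -zuv when the stem ends in a vowel (*owkero*, *lote*).
*vino*: final sound = /o/, a vowel → -zuv → *vinozuv*.
Since the final sound of *zephuz* is /z/ (a sibilant), it takes -om, giving *zephuzom*.
*nezal* — final sound /l/ (a non-sibilant consonant) → -e → *nezale*.

vinozuv, zephuzom, nezale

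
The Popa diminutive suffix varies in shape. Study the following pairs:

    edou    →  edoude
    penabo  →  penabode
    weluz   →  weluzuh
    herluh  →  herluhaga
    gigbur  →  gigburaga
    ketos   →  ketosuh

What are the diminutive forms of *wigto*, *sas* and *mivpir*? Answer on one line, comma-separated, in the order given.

The alternation tracks the final sound of the stem — -uh when the stem ends in a sibilant (*weluz*, *ketos*); -aga when the stem ends in a non-sibilant consonant (*herluh*, *gigbur*); -de when the stem ends in a vowel (*edou*, *penabo*).
*wigto*: final sound = /o/, a vowel → -de → *wigtode*.
The final sound of *sas* is /s/, which is a sibilant, so the suffix is -uh, giving *sasuh*.
The final sound of *mivpir* is /r/, which is a non-sibilant consonant, so the suffix is -aga, giving *mivpiraga*.

wigtode, sasuh, mivpiraga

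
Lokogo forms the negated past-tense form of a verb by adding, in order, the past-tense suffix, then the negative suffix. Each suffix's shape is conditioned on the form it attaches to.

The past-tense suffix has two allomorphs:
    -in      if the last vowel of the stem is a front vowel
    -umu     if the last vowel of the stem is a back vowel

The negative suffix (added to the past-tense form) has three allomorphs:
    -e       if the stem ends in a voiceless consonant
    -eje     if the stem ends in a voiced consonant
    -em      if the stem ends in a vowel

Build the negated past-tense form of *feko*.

fekoumuem

*feko*: last vowel = /o/, a back vowel → -umu → *fekoumu*.
Since the final sound of the past-tense form *fekoumu* is /u/ (a vowel), it takes -em, giving *fekoumuem*.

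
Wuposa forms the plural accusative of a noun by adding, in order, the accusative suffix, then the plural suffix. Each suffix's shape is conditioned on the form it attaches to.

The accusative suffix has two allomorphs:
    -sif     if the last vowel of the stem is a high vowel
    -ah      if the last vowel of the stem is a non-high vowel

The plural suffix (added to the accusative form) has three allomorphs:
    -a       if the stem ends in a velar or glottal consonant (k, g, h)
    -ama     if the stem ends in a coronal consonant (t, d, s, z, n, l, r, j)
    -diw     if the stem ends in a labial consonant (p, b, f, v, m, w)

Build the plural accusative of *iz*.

izsifdiw

*iz* — last vowel /i/ (a high vowel) → -sif → *izsif*.
The accusative form *izsif*: final consonant = /f/, labial → -diw → *izsifdiw*.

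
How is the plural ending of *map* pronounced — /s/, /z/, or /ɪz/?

The stem *map* ends in a voiceless non-sibilant consonant.
The plural suffix surfaces as /ɪz/ after sibilants, /s/ after other voiceless consonants, and /z/ after other voiced sounds.
So the plural -s on *map* is pronounced /s/.

/s/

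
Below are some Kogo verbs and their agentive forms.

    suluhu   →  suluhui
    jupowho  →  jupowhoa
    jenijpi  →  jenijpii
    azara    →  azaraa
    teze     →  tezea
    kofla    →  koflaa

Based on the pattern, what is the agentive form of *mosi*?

mosii

The suffix is conditioned by the last vowel: -i when the last vowel of the stem is a high vowel (*suluhu*, *jenijpi*); -a when the last vowel of the stem is a non-high vowel (*jupowho*, *azara*, *teze*, *kofla*).
*mosi*: last vowel = /i/, a high vowel → -i → *mosii*.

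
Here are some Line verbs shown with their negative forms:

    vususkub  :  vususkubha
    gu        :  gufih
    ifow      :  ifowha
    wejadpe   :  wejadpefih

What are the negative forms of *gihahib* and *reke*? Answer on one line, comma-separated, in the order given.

The suffix is conditioned by the final sound: -ha when the stem ends in a consonant (*vususkub*, *ifow*); -fih when the stem ends in a vowel (*gu*, *wejadpe*).
The final sound of *gihahib* is /b/, which is a consonant, so the suffix is -ha, giving *gihahibha*.
The final sound of *reke* is /e/, which is a vowel, so the suffix is -fih, giving *rekefih*.

gihahibha, rekefih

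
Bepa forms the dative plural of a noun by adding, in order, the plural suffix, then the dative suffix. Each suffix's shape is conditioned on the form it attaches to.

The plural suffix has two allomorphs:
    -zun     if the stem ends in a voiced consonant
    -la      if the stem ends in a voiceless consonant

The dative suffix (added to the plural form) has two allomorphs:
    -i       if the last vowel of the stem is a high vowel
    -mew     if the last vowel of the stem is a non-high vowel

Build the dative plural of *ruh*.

ruhlamew

Since the final consonant of *ruh* is /h/ (voiceless), it takes -la, giving *ruhla*.
The plural form *ruhla*: last vowel = /a/, a non-high vowel → -mew → *ruhlamew*.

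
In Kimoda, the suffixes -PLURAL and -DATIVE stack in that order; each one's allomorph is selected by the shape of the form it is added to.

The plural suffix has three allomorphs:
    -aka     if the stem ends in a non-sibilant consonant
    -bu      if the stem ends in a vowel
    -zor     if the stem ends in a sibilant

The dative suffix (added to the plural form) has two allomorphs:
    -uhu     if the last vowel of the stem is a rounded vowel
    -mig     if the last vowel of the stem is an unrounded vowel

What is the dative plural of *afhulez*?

afhulezzoruhu

*afhulez*: final sound = /z/, a sibilant → -zor → *afhulezzor*.
The last vowel of the plural form *afhulezzor* is /o/, which is a rounded vowel, so the dative suffix is -uhu, giving *afhulezzoruhu*.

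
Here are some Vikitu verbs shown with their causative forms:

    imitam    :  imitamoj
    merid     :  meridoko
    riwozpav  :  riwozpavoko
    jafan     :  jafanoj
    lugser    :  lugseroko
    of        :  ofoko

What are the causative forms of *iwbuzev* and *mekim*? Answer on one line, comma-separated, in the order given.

iwbuzevoko, mekimoj

The suffix is conditioned by the final consonant: -oj when the stem ends in a nasal (*imitam*, *jafan*); -oko when the stem ends in a non-nasal consonant (*merid*, *riwozpav*, *lugser*, *of*).
The final consonant of *iwbuzev* is /v/, which is non-nasal, so the suffix is -oko, giving *iwbuzevoko*.
Since the final consonant of *mekim* is /m/ (a nasal), it takes -oj, giving *mekimoj*.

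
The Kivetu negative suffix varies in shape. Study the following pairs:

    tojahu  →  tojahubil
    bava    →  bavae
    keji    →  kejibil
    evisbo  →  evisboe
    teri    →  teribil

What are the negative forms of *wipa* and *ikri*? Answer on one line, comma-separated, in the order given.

The suffix is conditioned by the last vowel: -bil when the last vowel of the stem is a high vowel (*tojahu*, *keji*, *teri*); -e when the last vowel of the stem is a non-high vowel (*bava*, *evisbo*).
The last vowel of *wipa* is /a/, which is a non-high vowel, so the suffix is -e, giving *wipae*.
The last vowel of *ikri* is /i/, which is a high vowel, so the suffix is -bil, giving *ikribil*.

wipae, ikribil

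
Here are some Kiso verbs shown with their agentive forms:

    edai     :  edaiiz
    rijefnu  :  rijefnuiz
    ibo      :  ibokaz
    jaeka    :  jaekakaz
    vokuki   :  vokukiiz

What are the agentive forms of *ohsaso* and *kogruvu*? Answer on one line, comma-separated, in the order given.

Looking at the last vowel of each stem: -iz when the last vowel of the stem is a high vowel (*edai*, *rijefnu*, *vokuki*); -kaz when the last vowel of the stem is a non-high vowel (*ibo*, *jaeka*).
Since the last vowel of *ohsaso* is /o/ (a non-high vowel), it takes -kaz, giving *ohsasokaz*.
Since the last vowel of *kogruvu* is /u/ (a high vowel), it takes -iz, giving *kogruvuiz*.

ohsasokaz, kogruvuiz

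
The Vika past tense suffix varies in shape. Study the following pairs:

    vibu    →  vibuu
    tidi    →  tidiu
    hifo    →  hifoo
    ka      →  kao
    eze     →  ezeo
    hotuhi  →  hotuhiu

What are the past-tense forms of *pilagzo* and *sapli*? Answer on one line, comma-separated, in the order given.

Looking at the last vowel of each stem: -u when the last vowel of the stem is a high vowel (*vibu*, *tidi*, *hotuhi*); -o when the last vowel of the stem is a non-high vowel (*hifo*, *ka*, *eze*).
*pilagzo* — last vowel /o/ (a non-high vowel) → -o → *pilagzoo*.
*sapli* — last vowel /i/ (a high vowel) → -u → *sapliu*.

pilagzoo, sapliu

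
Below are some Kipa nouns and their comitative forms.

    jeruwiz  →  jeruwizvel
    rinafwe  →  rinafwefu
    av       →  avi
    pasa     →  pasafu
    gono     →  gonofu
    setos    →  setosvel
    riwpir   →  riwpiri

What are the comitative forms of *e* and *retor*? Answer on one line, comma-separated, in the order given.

efu, retori

The alternation tracks the final sound of the stem — -vel when the stem ends in a sibilant (*jeruwiz*, *setos*); -i when the stem ends in a non-sibilant consonant (*av*, *riwpir*); -fu when the stem ends in a vowel (*rinafwe*, *pasa*, *gono*).
The final sound of *e* is /e/, which is a vowel, so the suffix is -fu, giving *efu*.
*retor*: final sound = /r/, a non-sibilant consonant → -i → *retori*.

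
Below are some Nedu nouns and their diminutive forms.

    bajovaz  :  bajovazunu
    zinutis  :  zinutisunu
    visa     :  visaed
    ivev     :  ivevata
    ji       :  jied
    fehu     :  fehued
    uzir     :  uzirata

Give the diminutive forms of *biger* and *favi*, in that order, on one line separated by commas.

The pattern is sibilance of the final sound: -unu when the stem ends in a sibilant (*bajovaz*, *zinutis*); -ata when the stem ends in a non-sibilant consonant (*ivev*, *uzir*); -ed when the stem ends in a vowel (*visa*, *ji*, *fehu*).
Since the final sound of *biger* is /r/ (a non-sibilant consonant), it takes -ata, giving *bigerata*.
*favi* — final sound /i/ (a vowel) → -ed → *favied*.

bigerata, favied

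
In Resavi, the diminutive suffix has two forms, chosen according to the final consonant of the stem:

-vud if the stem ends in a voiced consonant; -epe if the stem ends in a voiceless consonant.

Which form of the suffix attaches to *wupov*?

-vud

*wupov* — final consonant /v/ (voiced) → -vud.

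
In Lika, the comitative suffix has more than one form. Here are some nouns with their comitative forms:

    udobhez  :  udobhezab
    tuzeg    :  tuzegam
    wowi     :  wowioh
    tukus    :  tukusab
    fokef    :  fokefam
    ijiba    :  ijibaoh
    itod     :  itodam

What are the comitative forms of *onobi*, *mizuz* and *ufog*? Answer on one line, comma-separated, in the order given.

onobioh, mizuzab, ufogam

The pattern is sibilance of the final sound: -ab when the stem ends in a sibilant (*udobhez*, *tukus*); -am when the stem ends in a non-sibilant consonant (*tuzeg*, *fokef*, *itod*); -oh when the stem ends in a vowel (*wowi*, *ijiba*).
The final sound of *onobi* is /i/, which is a vowel, so the suffix is -oh, giving *onobioh*.
*mizuz*: final sound = /z/, a sibilant → -ab → *mizuzab*.
The final sound of *ufog* is /g/, which is a non-sibilant consonant, so the suffix is -am, giving *ufogam*.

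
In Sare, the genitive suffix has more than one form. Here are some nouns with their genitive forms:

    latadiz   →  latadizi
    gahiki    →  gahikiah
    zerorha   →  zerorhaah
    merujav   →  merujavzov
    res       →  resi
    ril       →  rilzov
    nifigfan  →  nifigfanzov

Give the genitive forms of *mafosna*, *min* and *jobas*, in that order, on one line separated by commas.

mafosnaah, minzov, jobasi

The pattern is sibilance of the final sound: -i when the stem ends in a sibilant (*latadiz*, *res*); -zov when the stem ends in a non-sibilant consonant (*merujav*, *ril*, *nifigfan*); -ah when the stem ends in a vowel (*gahiki*, *zerorha*).
Since the final sound of *mafosna* is /a/ (a vowel), it takes -ah, giving *mafosnaah*.
*min* — final sound /n/ (a non-sibilant consonant) → -zov → *minzov*.
Since the final sound of *jobas* is /s/ (a sibilant), it takes -i, giving *jobasi*.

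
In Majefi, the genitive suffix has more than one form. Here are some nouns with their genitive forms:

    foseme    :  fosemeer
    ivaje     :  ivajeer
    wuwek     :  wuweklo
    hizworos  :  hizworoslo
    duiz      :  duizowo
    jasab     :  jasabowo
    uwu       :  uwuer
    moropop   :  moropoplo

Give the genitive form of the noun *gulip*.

guliplo

The suffix is conditioned by the final sound: -lo when the stem ends in a voiceless consonant (*wuwek*, *hizworos*, *moropop*); -owo when the stem ends in a voiced consonant (*duiz*, *jasab*); -er when the stem ends in a vowel (*foseme*, *ivaje*, *uwu*).
The final sound of *gulip* is /p/, which is a voiceless consonant, so the suffix is -lo, giving *guliplo*.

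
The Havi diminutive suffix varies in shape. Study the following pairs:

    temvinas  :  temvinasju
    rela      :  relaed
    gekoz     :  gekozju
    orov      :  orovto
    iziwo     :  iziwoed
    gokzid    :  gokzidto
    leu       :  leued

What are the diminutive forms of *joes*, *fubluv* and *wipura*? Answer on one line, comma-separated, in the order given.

joesju, fubluvto, wipuraed

The pattern is sibilance of the final sound: -ju when the stem ends in a sibilant (*temvinas*, *gekoz*); -to when the stem ends in a non-sibilant consonant (*orov*, *gokzid*); -ed when the stem ends in a vowel (*rela*, *iziwo*, *leu*).
The final sound of *joes* is /s/, which is a sibilant, so the suffix is -ju, giving *joesju*.
The final sound of *fubluv* is /v/, which is a non-sibilant consonant, so the suffix is -to, giving *fubluvto*.
*wipura* — final sound /a/ (a vowel) → -ed → *wipuraed*.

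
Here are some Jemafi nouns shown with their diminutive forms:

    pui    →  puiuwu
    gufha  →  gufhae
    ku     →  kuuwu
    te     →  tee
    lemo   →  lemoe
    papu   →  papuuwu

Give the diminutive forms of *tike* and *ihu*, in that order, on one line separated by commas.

tikee, ihuuwu

The alternation tracks the last vowel of the stem — -uwu when the last vowel of the stem is a high vowel (*pui*, *ku*, *papu*); -e when the last vowel of the stem is a non-high vowel (*gufha*, *te*, *lemo*).
The last vowel of *tike* is /e/, which is a non-high vowel, so the suffix is -e, giving *tikee*.
*ihu* — last vowel /u/ (a high vowel) → -uwu → *ihuuwu*.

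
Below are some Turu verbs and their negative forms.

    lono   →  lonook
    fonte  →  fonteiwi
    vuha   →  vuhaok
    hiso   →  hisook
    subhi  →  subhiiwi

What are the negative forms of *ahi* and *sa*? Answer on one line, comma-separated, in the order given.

Looking at the last vowel of each stem: -iwi when the last vowel of the stem is a front vowel (*fonte*, *subhi*); -ok when the last vowel of the stem is a back vowel (*lono*, *vuha*, *hiso*).
Since the last vowel of *ahi* is /i/ (a front vowel), it takes -iwi, giving *ahiiwi*.
Since the last vowel of *sa* is /a/ (a back vowel), it takes -ok, giving *saok*.

ahiiwi, saok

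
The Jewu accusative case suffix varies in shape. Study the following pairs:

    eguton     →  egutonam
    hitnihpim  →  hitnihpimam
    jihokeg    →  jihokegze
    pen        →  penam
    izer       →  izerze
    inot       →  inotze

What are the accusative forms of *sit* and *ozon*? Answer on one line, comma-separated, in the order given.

The suffix is conditioned by the final consonant: -am when the stem ends in a nasal (*eguton*, *hitnihpim*, *pen*); -ze when the stem ends in a non-nasal consonant (*jihokeg*, *izer*, *inot*).
Since the final consonant of *sit* is /t/ (non-nasal), it takes -ze, giving *sitze*.
The final consonant of *ozon* is /n/, which is a nasal, so the suffix is -am, giving *ozonam*.

sitze, ozonam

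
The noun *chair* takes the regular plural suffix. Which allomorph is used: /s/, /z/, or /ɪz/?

The stem *chair* ends in a voiced non-sibilant sound.
The plural suffix surfaces as /ɪz/ after sibilants, /s/ after other voiceless consonants, and /z/ after other voiced sounds.
So the plural -s on *chair* is pronounced /z/.

/z/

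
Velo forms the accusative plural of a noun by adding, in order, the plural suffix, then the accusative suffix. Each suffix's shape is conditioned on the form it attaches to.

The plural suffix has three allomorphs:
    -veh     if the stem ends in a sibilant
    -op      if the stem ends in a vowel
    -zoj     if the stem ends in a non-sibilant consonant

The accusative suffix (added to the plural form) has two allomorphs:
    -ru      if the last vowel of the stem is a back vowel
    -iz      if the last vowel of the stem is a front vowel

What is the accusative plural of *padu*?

paduopru

*padu* — final sound /u/ (a vowel) → -op → *paduop*.
Since the last vowel of the plural form *paduop* is /o/ (a back vowel), it takes -ru, giving *paduopru*.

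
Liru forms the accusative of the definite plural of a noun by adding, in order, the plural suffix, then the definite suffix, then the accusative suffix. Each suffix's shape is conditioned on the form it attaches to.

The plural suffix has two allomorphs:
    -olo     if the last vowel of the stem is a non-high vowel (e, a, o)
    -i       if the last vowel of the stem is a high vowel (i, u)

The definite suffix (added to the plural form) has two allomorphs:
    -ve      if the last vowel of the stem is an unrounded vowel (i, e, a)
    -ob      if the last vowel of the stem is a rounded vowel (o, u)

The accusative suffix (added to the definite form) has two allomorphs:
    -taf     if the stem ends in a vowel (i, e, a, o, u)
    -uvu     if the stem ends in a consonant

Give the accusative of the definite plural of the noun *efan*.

Since the last vowel of *efan* is /a/ (a non-high vowel), it takes -olo, giving *efanolo*.
The plural form *efanolo* — last vowel /o/ (a rounded vowel) → -ob → *efanoloob*.
Since the final sound of the definite form *efanoloob* is /b/ (a consonant), it takes -uvu, giving *efanoloobuvu*.

efanoloobuvu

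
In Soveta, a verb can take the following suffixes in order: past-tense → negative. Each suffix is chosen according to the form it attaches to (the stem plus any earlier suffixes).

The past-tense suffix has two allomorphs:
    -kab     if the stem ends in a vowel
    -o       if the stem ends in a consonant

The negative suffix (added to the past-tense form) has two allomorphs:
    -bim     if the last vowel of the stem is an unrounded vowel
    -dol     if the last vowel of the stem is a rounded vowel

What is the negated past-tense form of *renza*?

renzakabbim

The final sound of *renza* is /a/, which is a vowel, so the past-tense suffix is -kab, giving *renzakab*.
The past-tense form *renzakab* — last vowel /a/ (an unrounded vowel) → -bim → *renzakabbim*.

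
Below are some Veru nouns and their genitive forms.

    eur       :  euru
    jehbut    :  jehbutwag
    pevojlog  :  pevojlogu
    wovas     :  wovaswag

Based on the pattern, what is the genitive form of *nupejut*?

nupejutwag

Looking at the final consonant of each stem: -wag when the stem ends in a voiceless consonant (*jehbut*, *wovas*); -u when the stem ends in a voiced consonant (*eur*, *pevojlog*).
The final consonant of *nupejut* is /t/, which is voiceless, so the suffix is -wag, giving *nupejutwag*.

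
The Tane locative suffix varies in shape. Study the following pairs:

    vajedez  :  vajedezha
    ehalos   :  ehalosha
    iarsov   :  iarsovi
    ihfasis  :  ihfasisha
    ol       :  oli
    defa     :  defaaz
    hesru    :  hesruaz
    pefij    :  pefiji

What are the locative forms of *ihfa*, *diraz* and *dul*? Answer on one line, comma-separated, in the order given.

The pattern is sibilance of the final sound: -ha when the stem ends in a sibilant (*vajedez*, *ehalos*, *ihfasis*); -i when the stem ends in a non-sibilant consonant (*iarsov*, *ol*, *pefij*); -az when the stem ends in a vowel (*defa*, *hesru*).
*ihfa*: final sound = /a/, a vowel → -az → *ihfaaz*.
The final sound of *diraz* is /z/, which is a sibilant, so the suffix is -ha, giving *dirazha*.
Since the final sound of *dul* is /l/ (a non-sibilant consonant), it takes -i, giving *duli*.

ihfaaz, dirazha, duli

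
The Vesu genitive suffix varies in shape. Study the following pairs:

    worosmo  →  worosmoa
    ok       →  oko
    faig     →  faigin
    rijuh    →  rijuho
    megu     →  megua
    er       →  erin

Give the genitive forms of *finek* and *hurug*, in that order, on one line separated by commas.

fineko, hurugin

The pattern is voicing of the final sound: -o when the stem ends in a voiceless consonant (*ok*, *rijuh*); -in when the stem ends in a voiced consonant (*faig*, *er*); -a when the stem ends in a vowel (*worosmo*, *megu*).
Since the final sound of *finek* is /k/ (a voiceless consonant), it takes -o, giving *fineko*.
The final sound of *hurug* is /g/, which is a voiced consonant, so the suffix is -in, giving *hurugin*.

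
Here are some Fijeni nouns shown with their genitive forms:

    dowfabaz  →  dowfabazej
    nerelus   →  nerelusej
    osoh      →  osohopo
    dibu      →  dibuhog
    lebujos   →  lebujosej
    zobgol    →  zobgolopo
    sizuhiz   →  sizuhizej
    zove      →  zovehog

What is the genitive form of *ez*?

ezej

The pattern is sibilance of the final sound: -ej when the stem ends in a sibilant (*dowfabaz*, *nerelus*, *lebujos*, *sizuhiz*); -opo when the stem ends in a non-sibilant consonant (*osoh*, *zobgol*); -hog when the stem ends in a vowel (*dibu*, *zove*).
The final sound of *ez* is /z/, which is a sibilant, so the suffix is -ej, giving *ezej*.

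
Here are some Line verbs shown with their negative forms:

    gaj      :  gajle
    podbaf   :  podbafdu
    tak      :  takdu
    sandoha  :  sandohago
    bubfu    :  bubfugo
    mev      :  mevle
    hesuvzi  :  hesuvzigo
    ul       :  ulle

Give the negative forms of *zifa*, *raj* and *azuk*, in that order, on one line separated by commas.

zifago, rajle, azukdu

The alternation tracks the final sound of the stem — -du when the stem ends in a voiceless consonant (*podbaf*, *tak*); -le when the stem ends in a voiced consonant (*gaj*, *mev*, *ul*); -go when the stem ends in a vowel (*sandoha*, *bubfu*, *hesuvzi*).
Since the final sound of *zifa* is /a/ (a vowel), it takes -go, giving *zifago*.
*raj*: final sound = /j/, a voiced consonant → -le → *rajle*.
*azuk*: final sound = /k/, a voiceless consonant → -du → *azukdu*.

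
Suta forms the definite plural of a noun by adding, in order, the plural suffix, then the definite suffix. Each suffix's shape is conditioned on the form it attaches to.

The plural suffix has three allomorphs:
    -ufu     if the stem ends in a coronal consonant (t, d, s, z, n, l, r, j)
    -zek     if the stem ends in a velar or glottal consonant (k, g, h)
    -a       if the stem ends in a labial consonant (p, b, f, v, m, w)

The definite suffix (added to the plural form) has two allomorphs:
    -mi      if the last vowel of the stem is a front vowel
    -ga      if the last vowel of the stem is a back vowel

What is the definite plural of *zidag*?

zidagzekmi

*zidag*: final consonant = /g/, velar/glottal → -zek → *zidagzek*.
Since the last vowel of the plural form *zidagzek* is /e/ (a front vowel), it takes -mi, giving *zidagzekmi*.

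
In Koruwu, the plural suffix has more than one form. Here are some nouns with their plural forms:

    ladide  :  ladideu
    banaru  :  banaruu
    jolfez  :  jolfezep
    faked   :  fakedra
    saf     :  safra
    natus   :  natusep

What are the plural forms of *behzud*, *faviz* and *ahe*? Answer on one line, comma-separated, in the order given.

The suffix is conditioned by the final sound: -ep when the stem ends in a sibilant (*jolfez*, *natus*); -ra when the stem ends in a non-sibilant consonant (*faked*, *saf*); -u when the stem ends in a vowel (*ladide*, *banaru*).
Since the final sound of *behzud* is /d/ (a non-sibilant consonant), it takes -ra, giving *behzudra*.
Since the final sound of *faviz* is /z/ (a sibilant), it takes -ep, giving *favizep*.
The final sound of *ahe* is /e/, which is a vowel, so the suffix is -u, giving *aheu*.

behzudra, favizep, aheu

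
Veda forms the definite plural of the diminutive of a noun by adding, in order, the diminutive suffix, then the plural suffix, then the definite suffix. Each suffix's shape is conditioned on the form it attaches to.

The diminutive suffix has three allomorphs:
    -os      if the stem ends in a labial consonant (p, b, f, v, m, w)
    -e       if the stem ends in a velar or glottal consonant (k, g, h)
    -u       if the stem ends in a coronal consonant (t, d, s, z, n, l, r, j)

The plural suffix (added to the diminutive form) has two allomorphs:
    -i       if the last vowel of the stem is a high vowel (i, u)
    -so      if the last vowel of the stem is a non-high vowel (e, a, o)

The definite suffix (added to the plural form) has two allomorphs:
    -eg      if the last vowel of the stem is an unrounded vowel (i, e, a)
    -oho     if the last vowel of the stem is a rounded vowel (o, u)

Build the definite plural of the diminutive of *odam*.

*odam* — final consonant /m/ (labial) → -os → *odamos*.
The diminutive form *odamos*: last vowel = /o/, a non-high vowel → -so → *odamosso*.
The plural form *odamosso*: last vowel = /o/, a rounded vowel → -oho → *odamossooho*.

odamossooho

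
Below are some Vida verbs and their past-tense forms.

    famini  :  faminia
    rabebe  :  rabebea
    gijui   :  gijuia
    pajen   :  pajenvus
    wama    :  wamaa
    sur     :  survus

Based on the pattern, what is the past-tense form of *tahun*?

tahunvus

The pattern is consonant vs. vowel: -vus when the stem ends in a consonant (*pajen*, *sur*); -a when the stem ends in a vowel (*famini*, *rabebe*, *gijui*, *wama*).
*tahun*: final sound = /n/, a consonant → -vus → *tahunvus*.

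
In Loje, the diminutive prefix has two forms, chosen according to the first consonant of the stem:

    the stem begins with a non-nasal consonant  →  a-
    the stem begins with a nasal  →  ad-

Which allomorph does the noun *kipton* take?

a-

*kipton* — first consonant /k/ (non-nasal) → a-.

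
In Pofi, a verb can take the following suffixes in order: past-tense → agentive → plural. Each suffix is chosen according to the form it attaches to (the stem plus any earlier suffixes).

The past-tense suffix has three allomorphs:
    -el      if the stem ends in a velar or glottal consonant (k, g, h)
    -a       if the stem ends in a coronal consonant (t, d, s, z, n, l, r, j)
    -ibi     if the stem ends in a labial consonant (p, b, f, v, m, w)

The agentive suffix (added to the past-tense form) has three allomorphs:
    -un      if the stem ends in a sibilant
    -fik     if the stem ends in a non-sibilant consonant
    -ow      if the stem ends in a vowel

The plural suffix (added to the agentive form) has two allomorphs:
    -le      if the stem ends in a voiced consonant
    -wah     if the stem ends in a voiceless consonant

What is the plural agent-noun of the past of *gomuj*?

Since the final consonant of *gomuj* is /j/ (coronal), it takes -a, giving *gomuja*.
The past-tense form *gomuja*: final sound = /a/, a vowel → -ow → *gomujaow*.
The agentive form *gomujaow*: final consonant = /w/, voiced → -le → *gomujaowle*.

gomujaowle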